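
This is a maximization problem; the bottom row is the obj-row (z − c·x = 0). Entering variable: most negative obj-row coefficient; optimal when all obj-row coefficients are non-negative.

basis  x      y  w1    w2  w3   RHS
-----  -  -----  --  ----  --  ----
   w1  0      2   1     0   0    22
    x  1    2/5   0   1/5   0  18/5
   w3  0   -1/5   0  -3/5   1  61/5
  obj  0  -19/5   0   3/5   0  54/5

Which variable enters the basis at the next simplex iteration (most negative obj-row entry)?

y

Negative obj-row entries: y: -19/5.
The most negative is -19/5 in column y, so y enters.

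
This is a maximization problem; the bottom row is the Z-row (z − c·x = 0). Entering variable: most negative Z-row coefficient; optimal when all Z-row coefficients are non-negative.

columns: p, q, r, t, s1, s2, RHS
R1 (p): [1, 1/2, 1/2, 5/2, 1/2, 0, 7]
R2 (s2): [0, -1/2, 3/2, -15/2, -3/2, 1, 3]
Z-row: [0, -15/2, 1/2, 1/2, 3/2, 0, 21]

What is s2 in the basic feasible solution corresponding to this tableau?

3

s2 is basic (row 2); its value is the RHS of that row, 3.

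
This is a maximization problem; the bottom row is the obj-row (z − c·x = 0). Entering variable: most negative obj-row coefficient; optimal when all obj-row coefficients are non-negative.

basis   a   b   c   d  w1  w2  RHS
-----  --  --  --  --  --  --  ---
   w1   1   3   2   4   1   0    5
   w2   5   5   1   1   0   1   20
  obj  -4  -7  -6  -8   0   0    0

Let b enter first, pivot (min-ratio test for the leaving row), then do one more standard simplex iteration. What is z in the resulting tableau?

35/2

Ratio test on column b — row 1: 5/3 = 5/3; row 2: 20/5 = 4. Minimum is 5/3 at row 1 (w1 leaves); pivot element 3.
Pivot on row 1; the obj-row RHS becomes 0 − (-7)·(5/3) = 35/3.
Next entering variable (most negative obj-row entry -5/3): a.
Ratio test on column a — row 1: (5/3)/(1/3) = 5; row 2: (35/3)/(10/3) = 7/2. Minimum is 7/2 at row 2 (w2 leaves); pivot element 10/3.
After the second pivot the obj-row RHS is 35/3 − (-5/3)·(7/2) = 35/2.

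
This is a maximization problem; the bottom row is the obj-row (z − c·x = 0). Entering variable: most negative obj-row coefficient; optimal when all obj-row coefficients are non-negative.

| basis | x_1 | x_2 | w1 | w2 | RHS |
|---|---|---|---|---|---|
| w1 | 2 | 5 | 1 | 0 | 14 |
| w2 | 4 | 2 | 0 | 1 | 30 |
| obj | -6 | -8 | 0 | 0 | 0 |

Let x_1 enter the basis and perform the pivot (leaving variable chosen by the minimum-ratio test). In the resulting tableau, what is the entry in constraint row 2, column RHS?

2

Ratio test on column x_1 — row 1: 14/2 = 7; row 2: 30/4 = 15/2. Minimum is 7 at row 1 (w1 leaves); pivot element 2.
Divide row 1 by 2; eliminate column x_1 from the other rows.
Row 2 update in column RHS: 30 − 4·7 = 2.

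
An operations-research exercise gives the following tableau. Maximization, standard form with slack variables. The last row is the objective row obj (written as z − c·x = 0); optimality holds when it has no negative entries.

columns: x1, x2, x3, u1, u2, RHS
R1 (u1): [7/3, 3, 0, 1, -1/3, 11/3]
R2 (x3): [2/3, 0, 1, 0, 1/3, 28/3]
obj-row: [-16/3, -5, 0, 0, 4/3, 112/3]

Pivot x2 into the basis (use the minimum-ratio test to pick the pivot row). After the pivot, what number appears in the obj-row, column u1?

5/3

Ratio test on column x2 — row 1: (11/3)/3 = 11/9; row 2: entry 0 ≤ 0. Minimum is 11/9 at row 1 (u1 leaves); pivot element 3.
Divide row 1 by 3; eliminate column x2 from the other rows.
obj-row update in column u1: 0 − (-5)·(1/3) = 5/3.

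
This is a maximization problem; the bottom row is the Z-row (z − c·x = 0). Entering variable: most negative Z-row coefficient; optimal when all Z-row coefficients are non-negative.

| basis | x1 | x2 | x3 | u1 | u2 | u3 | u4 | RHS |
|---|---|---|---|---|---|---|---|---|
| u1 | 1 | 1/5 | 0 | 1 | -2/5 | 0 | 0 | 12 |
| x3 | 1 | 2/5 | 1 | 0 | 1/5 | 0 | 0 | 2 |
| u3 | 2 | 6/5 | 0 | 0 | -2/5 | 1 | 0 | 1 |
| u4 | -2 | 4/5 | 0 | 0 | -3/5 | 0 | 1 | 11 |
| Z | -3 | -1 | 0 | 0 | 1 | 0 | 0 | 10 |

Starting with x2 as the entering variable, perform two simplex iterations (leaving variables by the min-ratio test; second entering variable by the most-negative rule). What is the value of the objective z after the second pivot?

Ratio test on column x2 — row 1: 12/(1/5) = 60; row 2: 2/(2/5) = 5; row 3: 1/(6/5) = 5/6; row 4: 11/(4/5) = 55/4. Minimum is 5/6 at row 3 (u3 leaves); pivot element 6/5.
Pivot on row 3; the Z-row RHS becomes 10 − (-1)·(5/6) = 65/6.
Next entering variable (most negative Z-row entry -4/3): x1.
Ratio test on column x1 — row 1: (71/6)/(2/3) = 71/4; row 2: (5/3)/(1/3) = 5; row 3: (5/6)/(5/3) = 1/2; row 4: entry -10/3 ≤ 0. Minimum is 1/2 at row 3 (x2 leaves); pivot element 5/3.
After the second pivot the Z-row RHS is 65/6 − (-4/3)·(1/2) = 23/2.

23/2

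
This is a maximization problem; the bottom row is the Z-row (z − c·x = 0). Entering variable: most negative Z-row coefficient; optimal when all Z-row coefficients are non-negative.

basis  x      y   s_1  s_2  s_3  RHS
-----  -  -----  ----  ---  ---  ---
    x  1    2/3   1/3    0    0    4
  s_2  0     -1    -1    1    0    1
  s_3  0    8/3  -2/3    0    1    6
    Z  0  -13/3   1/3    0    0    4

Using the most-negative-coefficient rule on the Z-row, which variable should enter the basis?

y

Negative Z-row entries: y: -13/3.
The most negative is -13/3 in column y, so y enters.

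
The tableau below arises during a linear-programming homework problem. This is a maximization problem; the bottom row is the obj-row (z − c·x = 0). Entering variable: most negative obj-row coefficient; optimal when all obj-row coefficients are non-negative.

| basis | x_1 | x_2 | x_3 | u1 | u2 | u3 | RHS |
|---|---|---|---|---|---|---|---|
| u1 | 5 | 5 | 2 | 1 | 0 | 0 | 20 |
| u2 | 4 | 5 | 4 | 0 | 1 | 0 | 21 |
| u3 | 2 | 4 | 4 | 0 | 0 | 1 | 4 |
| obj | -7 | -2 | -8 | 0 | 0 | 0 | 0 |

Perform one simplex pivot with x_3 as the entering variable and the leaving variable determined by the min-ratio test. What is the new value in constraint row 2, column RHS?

Ratio test on column x_3 — row 1: 20/2 = 10; row 2: 21/4 = 21/4; row 3: 4/4 = 1. Minimum is 1 at row 3 (u3 leaves); pivot element 4.
Divide row 3 by 4; eliminate column x_3 from the other rows.
Row 2 update in column RHS: 21 − 4·1 = 17.

17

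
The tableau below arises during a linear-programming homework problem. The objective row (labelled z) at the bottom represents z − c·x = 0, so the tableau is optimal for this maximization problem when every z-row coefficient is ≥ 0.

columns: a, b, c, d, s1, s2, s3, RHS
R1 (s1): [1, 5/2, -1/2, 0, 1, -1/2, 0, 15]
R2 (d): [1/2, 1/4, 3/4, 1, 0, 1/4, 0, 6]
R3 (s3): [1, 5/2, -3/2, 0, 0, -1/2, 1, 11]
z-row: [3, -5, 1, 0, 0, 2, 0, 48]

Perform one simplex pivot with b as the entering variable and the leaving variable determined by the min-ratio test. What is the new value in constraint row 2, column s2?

Ratio test on column b — row 1: 15/(5/2) = 6; row 2: 6/(1/4) = 24; row 3: 11/(5/2) = 22/5. Minimum is 22/5 at row 3 (s3 leaves); pivot element 5/2.
Divide row 3 by 5/2; eliminate column b from the other rows.
Row 2 update in column s2: 1/4 − (1/4)·(-1/5) = 3/10.

3/10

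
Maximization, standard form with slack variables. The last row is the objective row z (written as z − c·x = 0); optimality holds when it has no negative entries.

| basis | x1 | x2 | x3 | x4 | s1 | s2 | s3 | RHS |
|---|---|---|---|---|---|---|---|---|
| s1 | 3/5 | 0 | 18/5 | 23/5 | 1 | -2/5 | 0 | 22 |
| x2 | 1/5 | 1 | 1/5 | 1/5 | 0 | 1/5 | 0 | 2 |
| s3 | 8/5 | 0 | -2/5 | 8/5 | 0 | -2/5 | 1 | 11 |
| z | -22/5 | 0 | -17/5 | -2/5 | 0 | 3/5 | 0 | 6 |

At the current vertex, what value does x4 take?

0

x4 is not in the basis, so in the current basic feasible solution x4 = 0.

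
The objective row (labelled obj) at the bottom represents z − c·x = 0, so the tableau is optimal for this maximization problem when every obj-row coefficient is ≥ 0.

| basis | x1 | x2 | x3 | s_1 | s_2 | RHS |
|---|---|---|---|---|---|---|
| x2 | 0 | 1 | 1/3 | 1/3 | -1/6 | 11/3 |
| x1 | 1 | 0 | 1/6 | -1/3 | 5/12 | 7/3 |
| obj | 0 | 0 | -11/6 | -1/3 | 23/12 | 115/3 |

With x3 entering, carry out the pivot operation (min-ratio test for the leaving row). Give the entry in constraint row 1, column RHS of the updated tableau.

Ratio test on column x3 — row 1: (11/3)/(1/3) = 11; row 2: (7/3)/(1/6) = 14. Minimum is 11 at row 1 (x2 leaves); pivot element 1/3.
Divide row 1 by 1/3; eliminate column x3 from the other rows.
In the new row 1, the RHS entry is the old entry divided by the pivot: (11/3)/(1/3) = 11.

11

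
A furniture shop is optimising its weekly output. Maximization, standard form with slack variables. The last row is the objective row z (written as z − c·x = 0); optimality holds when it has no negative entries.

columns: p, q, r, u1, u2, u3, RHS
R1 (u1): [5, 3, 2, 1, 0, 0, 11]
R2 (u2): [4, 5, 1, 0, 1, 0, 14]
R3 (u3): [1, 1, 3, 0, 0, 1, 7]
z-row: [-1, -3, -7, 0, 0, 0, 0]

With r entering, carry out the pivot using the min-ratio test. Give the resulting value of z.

49/3

Ratio test on column r — row 1: 11/2 = 11/2; row 2: 14/1 = 14; row 3: 7/3 = 7/3. Minimum is 7/3 at row 3 (u3 leaves); pivot element 3.
Pivot on row 3; the z-row RHS becomes 0 − (-7)·(7/3) = 49/3.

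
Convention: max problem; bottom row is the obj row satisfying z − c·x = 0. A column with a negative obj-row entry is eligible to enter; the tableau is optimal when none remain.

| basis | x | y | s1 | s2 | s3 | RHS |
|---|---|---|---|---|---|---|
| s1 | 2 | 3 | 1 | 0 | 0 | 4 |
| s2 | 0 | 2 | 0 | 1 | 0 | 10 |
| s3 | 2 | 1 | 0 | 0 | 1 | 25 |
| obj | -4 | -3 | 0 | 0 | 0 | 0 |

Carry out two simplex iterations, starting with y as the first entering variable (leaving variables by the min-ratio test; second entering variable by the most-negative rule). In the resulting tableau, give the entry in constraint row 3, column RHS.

21

Ratio test on column y — row 1: 4/3 = 4/3; row 2: 10/2 = 5; row 3: 25/1 = 25. Minimum is 4/3 at row 1 (s1 leaves); pivot element 3.
Divide row 1 by 3; eliminate column y from the other rows.
Second iteration: most negative obj-row entry is -2 in column x, so x enters.
Ratio test on column x — row 1: (4/3)/(2/3) = 2; row 2: entry -4/3 ≤ 0; row 3: (71/3)/(4/3) = 71/4. Minimum is 2 at row 1 (y leaves); pivot element 2/3.
Divide row 1 by 2/3; eliminate column x from the other rows.
After both pivots, the entry at constraint row 3, column RHS is 21.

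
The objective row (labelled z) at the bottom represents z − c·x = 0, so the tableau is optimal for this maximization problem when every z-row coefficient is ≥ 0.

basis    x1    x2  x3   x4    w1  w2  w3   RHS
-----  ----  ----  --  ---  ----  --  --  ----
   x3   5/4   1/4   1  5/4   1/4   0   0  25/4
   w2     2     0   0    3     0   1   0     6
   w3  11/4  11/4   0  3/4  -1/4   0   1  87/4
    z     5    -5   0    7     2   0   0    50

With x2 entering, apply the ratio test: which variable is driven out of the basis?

w3

Column x2 entries and ratios — x3: (25/4)/(1/4) = 25; w2: 0 ≤ 0, skip; w3: (87/4)/(11/4) = 87/11.
Smallest ratio is 87/11 in the row of w3, so w3 leaves.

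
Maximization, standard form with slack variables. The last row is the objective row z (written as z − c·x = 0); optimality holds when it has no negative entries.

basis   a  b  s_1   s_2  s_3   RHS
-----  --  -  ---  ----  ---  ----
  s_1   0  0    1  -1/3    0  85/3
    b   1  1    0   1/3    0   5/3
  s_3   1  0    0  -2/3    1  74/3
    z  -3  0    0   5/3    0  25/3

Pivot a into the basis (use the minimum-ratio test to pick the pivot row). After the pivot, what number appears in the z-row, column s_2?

8/3

Ratio test on column a — row 1: entry 0 ≤ 0; row 2: (5/3)/1 = 5/3; row 3: (74/3)/1 = 74/3. Minimum is 5/3 at row 2 (b leaves); pivot element 1.
Divide row 2 by 1; eliminate column a from the other rows.
z-row update in column s_2: 5/3 − (-3)·(1/3) = 8/3.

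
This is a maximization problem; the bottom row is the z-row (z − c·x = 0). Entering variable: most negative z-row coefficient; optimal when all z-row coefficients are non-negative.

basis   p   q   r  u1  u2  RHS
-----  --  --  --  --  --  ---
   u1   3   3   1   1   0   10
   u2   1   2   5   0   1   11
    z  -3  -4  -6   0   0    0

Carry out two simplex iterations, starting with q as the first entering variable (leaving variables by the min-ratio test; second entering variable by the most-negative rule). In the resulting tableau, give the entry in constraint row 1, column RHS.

3

Ratio test on column q — row 1: 10/3 = 10/3; row 2: 11/2 = 11/2. Minimum is 10/3 at row 1 (u1 leaves); pivot element 3.
Divide row 1 by 3; eliminate column q from the other rows.
Second iteration: most negative z-row entry is -14/3 in column r, so r enters.
Ratio test on column r — row 1: (10/3)/(1/3) = 10; row 2: (13/3)/(13/3) = 1. Minimum is 1 at row 2 (u2 leaves); pivot element 13/3.
Divide row 2 by 13/3; eliminate column r from the other rows.
After both pivots, the entry at constraint row 1, column RHS is 3.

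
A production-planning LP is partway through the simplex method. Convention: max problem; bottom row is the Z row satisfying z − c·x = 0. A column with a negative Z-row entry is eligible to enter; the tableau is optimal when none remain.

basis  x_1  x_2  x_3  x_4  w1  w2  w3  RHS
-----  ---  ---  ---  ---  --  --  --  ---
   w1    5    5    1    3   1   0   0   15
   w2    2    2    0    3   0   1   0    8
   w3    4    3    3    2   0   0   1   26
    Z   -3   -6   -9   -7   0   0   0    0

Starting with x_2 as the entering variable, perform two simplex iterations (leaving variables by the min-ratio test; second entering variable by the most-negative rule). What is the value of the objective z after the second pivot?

Ratio test on column x_2 — row 1: 15/5 = 3; row 2: 8/2 = 4; row 3: 26/3 = 26/3. Minimum is 3 at row 1 (w1 leaves); pivot element 5.
Pivot on row 1; the Z-row RHS becomes 0 − (-6)·3 = 18.
Next entering variable (most negative Z-row entry -39/5): x_3.
Ratio test on column x_3 — row 1: 3/(1/5) = 15; row 2: entry -2/5 ≤ 0; row 3: 17/(12/5) = 85/12. Minimum is 85/12 at row 3 (w3 leaves); pivot element 12/5.
After the second pivot the Z-row RHS is 18 − (-39/5)·(85/12) = 293/4.

293/4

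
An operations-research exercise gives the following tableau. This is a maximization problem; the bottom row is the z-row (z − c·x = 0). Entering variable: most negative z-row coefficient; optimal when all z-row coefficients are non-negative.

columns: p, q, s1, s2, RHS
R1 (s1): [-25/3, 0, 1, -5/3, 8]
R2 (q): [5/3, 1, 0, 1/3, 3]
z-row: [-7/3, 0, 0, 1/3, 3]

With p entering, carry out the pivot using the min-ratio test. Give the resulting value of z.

36/5

Ratio test on column p — row 1: entry -25/3 ≤ 0; row 2: 3/(5/3) = 9/5. Minimum is 9/5 at row 2 (q leaves); pivot element 5/3.
Pivot on row 2; the z-row RHS becomes 3 − (-7/3)·(9/5) = 36/5.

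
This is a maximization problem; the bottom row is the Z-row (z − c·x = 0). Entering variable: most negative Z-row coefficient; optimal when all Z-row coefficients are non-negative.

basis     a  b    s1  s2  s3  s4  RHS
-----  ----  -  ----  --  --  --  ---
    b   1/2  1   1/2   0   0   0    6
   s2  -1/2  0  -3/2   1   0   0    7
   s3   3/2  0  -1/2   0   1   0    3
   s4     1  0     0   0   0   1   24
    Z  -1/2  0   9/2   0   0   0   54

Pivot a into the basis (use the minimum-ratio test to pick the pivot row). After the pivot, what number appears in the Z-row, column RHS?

55

Ratio test on column a — row 1: 6/(1/2) = 12; row 2: entry -1/2 ≤ 0; row 3: 3/(3/2) = 2; row 4: 24/1 = 24. Minimum is 2 at row 3 (s3 leaves); pivot element 3/2.
Divide row 3 by 3/2; eliminate column a from the other rows.
Z-row update in column RHS: 54 − (-1/2)·2 = 55.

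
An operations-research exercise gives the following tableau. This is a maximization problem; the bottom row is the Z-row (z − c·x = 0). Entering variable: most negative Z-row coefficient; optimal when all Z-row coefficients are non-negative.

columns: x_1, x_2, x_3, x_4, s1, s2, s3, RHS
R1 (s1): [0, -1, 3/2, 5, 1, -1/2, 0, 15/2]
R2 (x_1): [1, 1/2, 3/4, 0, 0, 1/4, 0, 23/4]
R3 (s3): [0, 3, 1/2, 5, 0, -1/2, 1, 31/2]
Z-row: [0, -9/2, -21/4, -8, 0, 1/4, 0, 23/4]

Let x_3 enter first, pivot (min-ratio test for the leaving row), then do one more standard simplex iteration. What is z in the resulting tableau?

Ratio test on column x_3 — row 1: (15/2)/(3/2) = 5; row 2: (23/4)/(3/4) = 23/3; row 3: (31/2)/(1/2) = 31. Minimum is 5 at row 1 (s1 leaves); pivot element 3/2.
Pivot on row 1; the Z-row RHS becomes 23/4 − (-21/4)·5 = 32.
Next entering variable (most negative Z-row entry -8): x_2.
Ratio test on column x_2 — row 1: entry -2/3 ≤ 0; row 2: 2/1 = 2; row 3: 13/(10/3) = 39/10. Minimum is 2 at row 2 (x_1 leaves); pivot element 1.
After the second pivot the Z-row RHS is 32 − (-8)·2 = 48.

48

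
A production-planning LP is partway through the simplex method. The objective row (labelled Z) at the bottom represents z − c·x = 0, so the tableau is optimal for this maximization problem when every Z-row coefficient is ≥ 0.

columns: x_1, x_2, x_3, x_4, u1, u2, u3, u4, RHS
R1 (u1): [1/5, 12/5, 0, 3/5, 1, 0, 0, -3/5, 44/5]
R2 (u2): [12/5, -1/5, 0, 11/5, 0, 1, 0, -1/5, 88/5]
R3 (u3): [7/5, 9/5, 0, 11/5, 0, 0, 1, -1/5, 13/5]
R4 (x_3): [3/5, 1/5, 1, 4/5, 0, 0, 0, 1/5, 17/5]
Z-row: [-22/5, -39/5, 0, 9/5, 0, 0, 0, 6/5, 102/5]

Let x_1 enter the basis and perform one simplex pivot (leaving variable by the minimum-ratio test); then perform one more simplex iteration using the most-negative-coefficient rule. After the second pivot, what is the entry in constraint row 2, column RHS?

161/9

Ratio test on column x_1 — row 1: (44/5)/(1/5) = 44; row 2: (88/5)/(12/5) = 22/3; row 3: (13/5)/(7/5) = 13/7; row 4: (17/5)/(3/5) = 17/3. Minimum is 13/7 at row 3 (u3 leaves); pivot element 7/5.
Divide row 3 by 7/5; eliminate column x_1 from the other rows.
Second iteration: most negative Z-row entry is -15/7 in column x_2, so x_2 enters.
Ratio test on column x_2 — row 1: (59/7)/(15/7) = 59/15; row 2: entry -23/7 ≤ 0; row 3: (13/7)/(9/7) = 13/9; row 4: entry -4/7 ≤ 0. Minimum is 13/9 at row 3 (x_1 leaves); pivot element 9/7.
Divide row 3 by 9/7; eliminate column x_2 from the other rows.
After both pivots, the entry at constraint row 2, column RHS is 161/9.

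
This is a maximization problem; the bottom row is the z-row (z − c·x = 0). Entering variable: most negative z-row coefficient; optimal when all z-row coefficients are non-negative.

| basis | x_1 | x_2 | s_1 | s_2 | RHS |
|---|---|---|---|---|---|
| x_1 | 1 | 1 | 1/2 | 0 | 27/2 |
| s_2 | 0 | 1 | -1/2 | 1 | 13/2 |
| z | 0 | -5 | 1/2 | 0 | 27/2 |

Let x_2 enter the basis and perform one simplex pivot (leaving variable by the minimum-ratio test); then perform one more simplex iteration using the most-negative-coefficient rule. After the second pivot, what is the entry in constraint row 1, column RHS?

7

Ratio test on column x_2 — row 1: (27/2)/1 = 27/2; row 2: (13/2)/1 = 13/2. Minimum is 13/2 at row 2 (s_2 leaves); pivot element 1.
Divide row 2 by 1; eliminate column x_2 from the other rows.
Second iteration: most negative z-row entry is -2 in column s_1, so s_1 enters.
Ratio test on column s_1 — row 1: 7/1 = 7; row 2: entry -1/2 ≤ 0. Minimum is 7 at row 1 (x_1 leaves); pivot element 1.
Divide row 1 by 1; eliminate column s_1 from the other rows.
After both pivots, the entry at constraint row 1, column RHS is 7.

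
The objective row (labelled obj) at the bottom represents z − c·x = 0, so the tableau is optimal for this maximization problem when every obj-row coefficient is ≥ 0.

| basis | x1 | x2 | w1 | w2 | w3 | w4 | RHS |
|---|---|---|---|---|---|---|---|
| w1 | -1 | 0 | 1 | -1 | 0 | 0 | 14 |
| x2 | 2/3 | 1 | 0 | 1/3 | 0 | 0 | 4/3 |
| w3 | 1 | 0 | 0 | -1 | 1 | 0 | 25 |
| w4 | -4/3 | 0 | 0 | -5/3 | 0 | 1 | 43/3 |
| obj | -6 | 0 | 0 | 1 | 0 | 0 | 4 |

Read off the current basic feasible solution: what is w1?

w1 is basic (row 1); its value is the RHS of that row, 14.

14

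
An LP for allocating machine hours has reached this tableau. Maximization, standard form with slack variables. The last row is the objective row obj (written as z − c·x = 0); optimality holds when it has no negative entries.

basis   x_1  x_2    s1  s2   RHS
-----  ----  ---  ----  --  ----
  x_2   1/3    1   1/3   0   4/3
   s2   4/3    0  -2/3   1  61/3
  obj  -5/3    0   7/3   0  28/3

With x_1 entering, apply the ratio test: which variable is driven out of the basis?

Column x_1 entries and ratios — x_2: (4/3)/(1/3) = 4; s2: (61/3)/(4/3) = 61/4.
Smallest ratio is 4 in the row of x_2, so x_2 leaves.

x_2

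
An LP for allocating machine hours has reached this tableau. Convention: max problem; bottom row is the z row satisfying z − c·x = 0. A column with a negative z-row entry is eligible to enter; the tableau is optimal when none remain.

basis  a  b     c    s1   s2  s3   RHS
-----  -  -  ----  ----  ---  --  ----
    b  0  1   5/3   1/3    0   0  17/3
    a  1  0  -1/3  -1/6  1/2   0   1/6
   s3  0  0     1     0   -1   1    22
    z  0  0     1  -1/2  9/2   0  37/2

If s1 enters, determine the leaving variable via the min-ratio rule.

Column s1 entries and ratios — b: (17/3)/(1/3) = 17; a: -1/6 ≤ 0, skip; s3: 0 ≤ 0, skip.
Smallest ratio is 17 in the row of b, so b leaves.

b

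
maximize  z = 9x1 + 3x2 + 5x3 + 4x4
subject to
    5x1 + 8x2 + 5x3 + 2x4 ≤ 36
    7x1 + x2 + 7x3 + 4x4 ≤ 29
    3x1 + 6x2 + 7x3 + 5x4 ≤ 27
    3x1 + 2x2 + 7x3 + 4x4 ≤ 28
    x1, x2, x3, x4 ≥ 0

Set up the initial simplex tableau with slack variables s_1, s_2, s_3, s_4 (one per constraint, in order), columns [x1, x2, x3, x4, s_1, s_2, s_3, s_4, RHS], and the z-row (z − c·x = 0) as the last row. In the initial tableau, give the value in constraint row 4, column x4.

Constraint 4 has coefficient 4 on x4.

4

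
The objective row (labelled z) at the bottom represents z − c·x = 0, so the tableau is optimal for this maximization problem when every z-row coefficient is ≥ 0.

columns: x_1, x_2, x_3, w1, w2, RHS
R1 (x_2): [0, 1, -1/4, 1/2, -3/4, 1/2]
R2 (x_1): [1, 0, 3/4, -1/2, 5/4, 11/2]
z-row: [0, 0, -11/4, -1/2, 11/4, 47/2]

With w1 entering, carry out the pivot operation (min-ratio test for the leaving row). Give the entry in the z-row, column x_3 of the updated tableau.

Ratio test on column w1 — row 1: (1/2)/(1/2) = 1; row 2: entry -1/2 ≤ 0. Minimum is 1 at row 1 (x_2 leaves); pivot element 1/2.
Divide row 1 by 1/2; eliminate column w1 from the other rows.
z-row update in column x_3: -11/4 − (-1/2)·(-1/2) = -3.

-3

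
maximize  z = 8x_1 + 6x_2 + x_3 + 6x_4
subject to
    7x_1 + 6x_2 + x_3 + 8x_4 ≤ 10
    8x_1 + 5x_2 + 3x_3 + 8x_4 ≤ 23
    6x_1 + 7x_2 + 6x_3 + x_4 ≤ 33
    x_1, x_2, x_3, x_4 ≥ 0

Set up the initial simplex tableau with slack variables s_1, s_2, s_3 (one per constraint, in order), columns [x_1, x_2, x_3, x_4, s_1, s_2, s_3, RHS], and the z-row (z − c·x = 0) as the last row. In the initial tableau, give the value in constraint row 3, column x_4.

Constraint 3 has coefficient 1 on x_4.

1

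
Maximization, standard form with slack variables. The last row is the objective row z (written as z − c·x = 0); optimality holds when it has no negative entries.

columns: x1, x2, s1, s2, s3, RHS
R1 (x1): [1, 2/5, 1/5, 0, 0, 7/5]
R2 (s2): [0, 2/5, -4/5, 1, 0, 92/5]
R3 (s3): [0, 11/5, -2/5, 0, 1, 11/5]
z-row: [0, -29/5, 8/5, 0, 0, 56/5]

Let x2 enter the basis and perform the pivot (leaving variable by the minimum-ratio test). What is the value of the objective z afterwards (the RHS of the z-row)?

Ratio test on column x2 — row 1: (7/5)/(2/5) = 7/2; row 2: (92/5)/(2/5) = 46; row 3: (11/5)/(11/5) = 1. Minimum is 1 at row 3 (s3 leaves); pivot element 11/5.
Pivot on row 3; the z-row RHS becomes 56/5 − (-29/5)·1 = 17.

17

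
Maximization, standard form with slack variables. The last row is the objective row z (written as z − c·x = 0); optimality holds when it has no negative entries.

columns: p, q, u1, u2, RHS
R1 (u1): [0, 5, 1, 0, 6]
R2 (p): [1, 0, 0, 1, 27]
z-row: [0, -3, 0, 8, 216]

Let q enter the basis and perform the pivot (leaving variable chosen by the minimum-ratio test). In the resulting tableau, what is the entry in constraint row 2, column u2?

1

Ratio test on column q — row 1: 6/5 = 6/5; row 2: entry 0 ≤ 0. Minimum is 6/5 at row 1 (u1 leaves); pivot element 5.
Divide row 1 by 5; eliminate column q from the other rows.
Row 2 update in column u2: 1 − 0·0 = 1.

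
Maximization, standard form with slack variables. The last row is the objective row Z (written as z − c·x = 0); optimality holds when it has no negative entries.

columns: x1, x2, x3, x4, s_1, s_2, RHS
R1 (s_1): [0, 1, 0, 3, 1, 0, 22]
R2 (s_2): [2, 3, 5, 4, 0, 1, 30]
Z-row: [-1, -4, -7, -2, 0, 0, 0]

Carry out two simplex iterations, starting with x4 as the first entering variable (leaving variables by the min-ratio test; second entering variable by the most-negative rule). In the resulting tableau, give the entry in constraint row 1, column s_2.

Ratio test on column x4 — row 1: 22/3 = 22/3; row 2: 30/4 = 15/2. Minimum is 22/3 at row 1 (s_1 leaves); pivot element 3.
Divide row 1 by 3; eliminate column x4 from the other rows.
Second iteration: most negative Z-row entry is -7 in column x3, so x3 enters.
Ratio test on column x3 — row 1: entry 0 ≤ 0; row 2: (2/3)/5 = 2/15. Minimum is 2/15 at row 2 (s_2 leaves); pivot element 5.
Divide row 2 by 5; eliminate column x3 from the other rows.
After both pivots, the entry at constraint row 1, column s_2 is 0.

0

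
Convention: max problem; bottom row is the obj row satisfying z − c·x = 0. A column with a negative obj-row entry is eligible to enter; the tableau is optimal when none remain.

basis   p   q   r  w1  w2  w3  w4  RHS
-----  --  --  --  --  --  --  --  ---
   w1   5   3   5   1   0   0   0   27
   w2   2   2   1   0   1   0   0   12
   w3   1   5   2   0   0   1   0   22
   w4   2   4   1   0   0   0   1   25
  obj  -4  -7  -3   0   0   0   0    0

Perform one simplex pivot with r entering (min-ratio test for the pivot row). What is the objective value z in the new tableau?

Ratio test on column r — row 1: 27/5 = 27/5; row 2: 12/1 = 12; row 3: 22/2 = 11; row 4: 25/1 = 25. Minimum is 27/5 at row 1 (w1 leaves); pivot element 5.
Pivot on row 1; the obj-row RHS becomes 0 − (-3)·(27/5) = 81/5.

81/5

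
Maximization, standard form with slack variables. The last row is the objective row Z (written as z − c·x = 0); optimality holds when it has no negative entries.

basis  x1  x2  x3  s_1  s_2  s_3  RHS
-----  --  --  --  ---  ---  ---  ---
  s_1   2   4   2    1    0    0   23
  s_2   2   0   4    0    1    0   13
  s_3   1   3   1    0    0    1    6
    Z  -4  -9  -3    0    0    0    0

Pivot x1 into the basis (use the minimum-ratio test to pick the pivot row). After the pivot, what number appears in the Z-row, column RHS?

24

Ratio test on column x1 — row 1: 23/2 = 23/2; row 2: 13/2 = 13/2; row 3: 6/1 = 6. Minimum is 6 at row 3 (s_3 leaves); pivot element 1.
Divide row 3 by 1; eliminate column x1 from the other rows.
Z-row update in column RHS: 0 − (-4)·6 = 24.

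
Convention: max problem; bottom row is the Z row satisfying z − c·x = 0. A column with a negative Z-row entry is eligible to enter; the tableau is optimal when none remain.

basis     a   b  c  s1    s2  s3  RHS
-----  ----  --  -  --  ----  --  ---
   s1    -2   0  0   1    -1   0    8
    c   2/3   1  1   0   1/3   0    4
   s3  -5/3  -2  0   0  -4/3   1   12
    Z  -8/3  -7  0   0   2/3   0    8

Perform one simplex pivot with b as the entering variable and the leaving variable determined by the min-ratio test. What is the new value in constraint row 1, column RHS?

8

Ratio test on column b — row 1: entry 0 ≤ 0; row 2: 4/1 = 4; row 3: entry -2 ≤ 0. Minimum is 4 at row 2 (c leaves); pivot element 1.
Divide row 2 by 1; eliminate column b from the other rows.
Row 1 update in column RHS: 8 − 0·4 = 8.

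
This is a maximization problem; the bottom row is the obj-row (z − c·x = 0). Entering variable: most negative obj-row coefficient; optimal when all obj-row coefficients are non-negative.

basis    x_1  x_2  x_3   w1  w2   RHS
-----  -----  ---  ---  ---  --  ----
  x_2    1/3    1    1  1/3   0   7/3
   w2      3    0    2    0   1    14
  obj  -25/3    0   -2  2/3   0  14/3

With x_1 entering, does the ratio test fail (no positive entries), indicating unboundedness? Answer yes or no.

Column x_1 has positive entries in row(s) 1, 2, so the ratio test bounds it — not unbounded.

no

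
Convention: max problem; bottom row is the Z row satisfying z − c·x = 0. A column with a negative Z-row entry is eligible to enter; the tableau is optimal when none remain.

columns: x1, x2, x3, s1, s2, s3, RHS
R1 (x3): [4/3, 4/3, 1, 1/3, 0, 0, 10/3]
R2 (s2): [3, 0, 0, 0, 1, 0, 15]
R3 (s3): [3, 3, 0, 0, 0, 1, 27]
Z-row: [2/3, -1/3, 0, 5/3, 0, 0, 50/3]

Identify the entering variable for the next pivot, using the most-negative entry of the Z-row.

Negative Z-row entries: x2: -1/3.
The most negative is -1/3 in column x2, so x2 enters.

x2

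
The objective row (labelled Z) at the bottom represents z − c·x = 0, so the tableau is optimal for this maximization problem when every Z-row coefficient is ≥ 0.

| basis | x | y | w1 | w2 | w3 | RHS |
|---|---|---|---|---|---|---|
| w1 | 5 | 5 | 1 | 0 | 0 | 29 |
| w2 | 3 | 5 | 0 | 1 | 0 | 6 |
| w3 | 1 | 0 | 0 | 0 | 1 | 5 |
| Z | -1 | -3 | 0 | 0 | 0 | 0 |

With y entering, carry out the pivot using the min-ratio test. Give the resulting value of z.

18/5

Ratio test on column y — row 1: 29/5 = 29/5; row 2: 6/5 = 6/5; row 3: entry 0 ≤ 0. Minimum is 6/5 at row 2 (w2 leaves); pivot element 5.
Pivot on row 2; the Z-row RHS becomes 0 − (-3)·(6/5) = 18/5.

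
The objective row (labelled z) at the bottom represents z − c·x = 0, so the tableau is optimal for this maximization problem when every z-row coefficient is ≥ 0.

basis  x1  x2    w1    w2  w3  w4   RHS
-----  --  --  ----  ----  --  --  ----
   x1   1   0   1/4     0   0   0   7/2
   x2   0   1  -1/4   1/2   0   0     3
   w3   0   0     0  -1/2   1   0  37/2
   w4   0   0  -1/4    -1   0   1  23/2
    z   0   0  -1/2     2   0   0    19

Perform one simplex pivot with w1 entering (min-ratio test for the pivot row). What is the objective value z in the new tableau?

Ratio test on column w1 — row 1: (7/2)/(1/4) = 14; row 2: entry -1/4 ≤ 0; row 3: entry 0 ≤ 0; row 4: entry -1/4 ≤ 0. Minimum is 14 at row 1 (x1 leaves); pivot element 1/4.
Pivot on row 1; the z-row RHS becomes 19 − (-1/2)·14 = 26.

26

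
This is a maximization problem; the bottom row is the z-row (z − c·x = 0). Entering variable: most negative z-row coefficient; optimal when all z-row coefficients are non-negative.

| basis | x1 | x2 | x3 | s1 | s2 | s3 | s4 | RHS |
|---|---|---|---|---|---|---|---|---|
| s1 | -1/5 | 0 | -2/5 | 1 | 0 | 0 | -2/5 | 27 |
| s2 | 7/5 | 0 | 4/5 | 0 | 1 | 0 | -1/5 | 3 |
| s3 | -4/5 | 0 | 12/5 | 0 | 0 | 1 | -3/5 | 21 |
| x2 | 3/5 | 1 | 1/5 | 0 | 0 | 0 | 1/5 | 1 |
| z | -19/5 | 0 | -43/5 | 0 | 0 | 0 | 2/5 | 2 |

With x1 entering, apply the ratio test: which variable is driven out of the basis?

x2

Column x1 entries and ratios — s1: -1/5 ≤ 0, skip; s2: 3/(7/5) = 15/7; s3: -4/5 ≤ 0, skip; x2: 1/(3/5) = 5/3.
Smallest ratio is 5/3 in the row of x2, so x2 leaves.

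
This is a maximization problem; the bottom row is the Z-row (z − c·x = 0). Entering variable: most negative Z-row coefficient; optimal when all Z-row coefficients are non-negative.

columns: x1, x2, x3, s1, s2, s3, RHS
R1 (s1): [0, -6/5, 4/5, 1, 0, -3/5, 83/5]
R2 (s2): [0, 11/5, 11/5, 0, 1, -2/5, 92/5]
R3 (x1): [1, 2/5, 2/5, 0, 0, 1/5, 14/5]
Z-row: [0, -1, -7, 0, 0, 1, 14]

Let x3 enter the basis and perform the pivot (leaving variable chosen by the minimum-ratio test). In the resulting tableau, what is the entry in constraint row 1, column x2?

-2

Ratio test on column x3 — row 1: (83/5)/(4/5) = 83/4; row 2: (92/5)/(11/5) = 92/11; row 3: (14/5)/(2/5) = 7. Minimum is 7 at row 3 (x1 leaves); pivot element 2/5.
Divide row 3 by 2/5; eliminate column x3 from the other rows.
Row 1 update in column x2: -6/5 − (4/5)·1 = -2.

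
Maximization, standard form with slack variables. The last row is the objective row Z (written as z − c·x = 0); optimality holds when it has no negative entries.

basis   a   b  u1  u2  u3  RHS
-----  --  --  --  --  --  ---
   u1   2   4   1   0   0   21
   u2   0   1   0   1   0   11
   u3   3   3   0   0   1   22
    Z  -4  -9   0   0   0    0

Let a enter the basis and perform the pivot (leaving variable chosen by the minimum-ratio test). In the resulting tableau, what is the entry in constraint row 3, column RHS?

Ratio test on column a — row 1: 21/2 = 21/2; row 2: entry 0 ≤ 0; row 3: 22/3 = 22/3. Minimum is 22/3 at row 3 (u3 leaves); pivot element 3.
Divide row 3 by 3; eliminate column a from the other rows.
In the new row 3, the RHS entry is the old entry divided by the pivot: 22/3 = 22/3.

22/3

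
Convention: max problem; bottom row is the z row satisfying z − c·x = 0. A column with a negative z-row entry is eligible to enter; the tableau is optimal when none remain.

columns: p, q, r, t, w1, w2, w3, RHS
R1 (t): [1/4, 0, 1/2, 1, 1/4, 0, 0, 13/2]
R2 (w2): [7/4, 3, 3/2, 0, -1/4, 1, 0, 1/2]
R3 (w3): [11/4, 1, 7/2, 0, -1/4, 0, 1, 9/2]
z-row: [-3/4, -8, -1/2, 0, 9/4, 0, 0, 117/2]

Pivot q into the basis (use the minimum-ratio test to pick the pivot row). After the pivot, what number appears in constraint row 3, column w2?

Ratio test on column q — row 1: entry 0 ≤ 0; row 2: (1/2)/3 = 1/6; row 3: (9/2)/1 = 9/2. Minimum is 1/6 at row 2 (w2 leaves); pivot element 3.
Divide row 2 by 3; eliminate column q from the other rows.
Row 3 update in column w2: 0 − 1·(1/3) = -1/3.

-1/3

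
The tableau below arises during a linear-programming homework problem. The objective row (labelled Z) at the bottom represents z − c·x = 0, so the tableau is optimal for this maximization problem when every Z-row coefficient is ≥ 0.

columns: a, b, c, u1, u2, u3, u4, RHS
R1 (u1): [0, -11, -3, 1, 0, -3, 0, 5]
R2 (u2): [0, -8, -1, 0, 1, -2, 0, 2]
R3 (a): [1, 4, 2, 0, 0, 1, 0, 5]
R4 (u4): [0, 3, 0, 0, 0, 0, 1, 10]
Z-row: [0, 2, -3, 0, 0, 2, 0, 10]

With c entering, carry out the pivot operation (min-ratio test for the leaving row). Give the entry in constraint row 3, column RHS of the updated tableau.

5/2

Ratio test on column c — row 1: entry -3 ≤ 0; row 2: entry -1 ≤ 0; row 3: 5/2 = 5/2; row 4: entry 0 ≤ 0. Minimum is 5/2 at row 3 (a leaves); pivot element 2.
Divide row 3 by 2; eliminate column c from the other rows.
In the new row 3, the RHS entry is the old entry divided by the pivot: 5/2 = 5/2.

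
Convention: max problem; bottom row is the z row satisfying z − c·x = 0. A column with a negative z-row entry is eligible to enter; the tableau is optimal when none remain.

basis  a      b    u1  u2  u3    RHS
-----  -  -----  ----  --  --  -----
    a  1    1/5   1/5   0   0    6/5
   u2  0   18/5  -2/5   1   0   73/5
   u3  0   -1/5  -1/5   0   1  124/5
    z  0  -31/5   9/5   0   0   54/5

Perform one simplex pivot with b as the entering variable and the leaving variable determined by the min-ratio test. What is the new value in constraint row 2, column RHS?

73/18

Ratio test on column b — row 1: (6/5)/(1/5) = 6; row 2: (73/5)/(18/5) = 73/18; row 3: entry -1/5 ≤ 0. Minimum is 73/18 at row 2 (u2 leaves); pivot element 18/5.
Divide row 2 by 18/5; eliminate column b from the other rows.
In the new row 2, the RHS entry is the old entry divided by the pivot: (73/5)/(18/5) = 73/18.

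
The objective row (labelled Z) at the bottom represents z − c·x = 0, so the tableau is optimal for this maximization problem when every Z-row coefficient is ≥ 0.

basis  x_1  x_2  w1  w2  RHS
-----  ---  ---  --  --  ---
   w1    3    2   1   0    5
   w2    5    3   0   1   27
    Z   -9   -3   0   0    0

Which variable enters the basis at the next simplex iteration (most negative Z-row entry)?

x_1

Negative Z-row entries: x_1: -9, x_2: -3.
The most negative is -9 in column x_1, so x_1 enters.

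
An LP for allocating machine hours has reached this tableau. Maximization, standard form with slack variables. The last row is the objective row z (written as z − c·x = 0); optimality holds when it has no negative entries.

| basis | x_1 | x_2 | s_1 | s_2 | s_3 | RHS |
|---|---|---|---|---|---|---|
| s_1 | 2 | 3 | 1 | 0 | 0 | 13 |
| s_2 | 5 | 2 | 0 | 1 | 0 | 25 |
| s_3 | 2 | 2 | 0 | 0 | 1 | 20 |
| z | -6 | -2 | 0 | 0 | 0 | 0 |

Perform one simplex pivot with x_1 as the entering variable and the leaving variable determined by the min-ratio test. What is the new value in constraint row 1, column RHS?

3

Ratio test on column x_1 — row 1: 13/2 = 13/2; row 2: 25/5 = 5; row 3: 20/2 = 10. Minimum is 5 at row 2 (s_2 leaves); pivot element 5.
Divide row 2 by 5; eliminate column x_1 from the other rows.
Row 1 update in column RHS: 13 − 2·5 = 3.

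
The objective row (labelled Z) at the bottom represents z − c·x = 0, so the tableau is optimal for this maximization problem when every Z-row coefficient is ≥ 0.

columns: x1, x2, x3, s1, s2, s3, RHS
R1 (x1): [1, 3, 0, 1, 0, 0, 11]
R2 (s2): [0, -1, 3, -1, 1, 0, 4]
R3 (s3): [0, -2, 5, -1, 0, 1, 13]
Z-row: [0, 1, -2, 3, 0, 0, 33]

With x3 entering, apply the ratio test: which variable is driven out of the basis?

Column x3 entries and ratios — x1: 0 ≤ 0, skip; s2: 4/3 = 4/3; s3: 13/5 = 13/5.
Smallest ratio is 4/3 in the row of s2, so s2 leaves.

s2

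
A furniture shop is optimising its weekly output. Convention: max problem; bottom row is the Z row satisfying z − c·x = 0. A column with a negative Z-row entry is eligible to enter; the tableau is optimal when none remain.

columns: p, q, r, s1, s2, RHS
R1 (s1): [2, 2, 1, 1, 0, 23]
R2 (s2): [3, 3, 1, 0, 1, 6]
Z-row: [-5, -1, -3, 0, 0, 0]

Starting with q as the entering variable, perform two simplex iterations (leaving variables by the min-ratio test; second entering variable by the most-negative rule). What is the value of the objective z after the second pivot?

10

Ratio test on column q — row 1: 23/2 = 23/2; row 2: 6/3 = 2. Minimum is 2 at row 2 (s2 leaves); pivot element 3.
Pivot on row 2; the Z-row RHS becomes 0 − (-1)·2 = 2.
Next entering variable (most negative Z-row entry -4): p.
Ratio test on column p — row 1: entry 0 ≤ 0; row 2: 2/1 = 2. Minimum is 2 at row 2 (q leaves); pivot element 1.
After the second pivot the Z-row RHS is 2 − (-4)·2 = 10.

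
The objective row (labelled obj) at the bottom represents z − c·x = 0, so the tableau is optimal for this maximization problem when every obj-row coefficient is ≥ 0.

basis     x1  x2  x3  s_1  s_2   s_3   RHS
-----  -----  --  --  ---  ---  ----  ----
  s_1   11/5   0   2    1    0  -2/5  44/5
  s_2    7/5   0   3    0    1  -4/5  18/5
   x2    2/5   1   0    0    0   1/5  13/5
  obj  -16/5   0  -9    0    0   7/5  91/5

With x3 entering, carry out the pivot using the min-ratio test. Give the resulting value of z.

29

Ratio test on column x3 — row 1: (44/5)/2 = 22/5; row 2: (18/5)/3 = 6/5; row 3: entry 0 ≤ 0. Minimum is 6/5 at row 2 (s_2 leaves); pivot element 3.
Pivot on row 2; the obj-row RHS becomes 91/5 − (-9)·(6/5) = 29.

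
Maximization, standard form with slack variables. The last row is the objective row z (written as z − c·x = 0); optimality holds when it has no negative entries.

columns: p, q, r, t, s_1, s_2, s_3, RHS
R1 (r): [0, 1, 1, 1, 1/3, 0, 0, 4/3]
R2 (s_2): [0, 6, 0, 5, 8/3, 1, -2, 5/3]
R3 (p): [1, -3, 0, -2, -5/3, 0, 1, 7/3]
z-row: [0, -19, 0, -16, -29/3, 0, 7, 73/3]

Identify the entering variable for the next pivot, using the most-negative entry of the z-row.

Negative z-row entries: q: -19, t: -16, s_1: -29/3.
The most negative is -19 in column q, so q enters.

q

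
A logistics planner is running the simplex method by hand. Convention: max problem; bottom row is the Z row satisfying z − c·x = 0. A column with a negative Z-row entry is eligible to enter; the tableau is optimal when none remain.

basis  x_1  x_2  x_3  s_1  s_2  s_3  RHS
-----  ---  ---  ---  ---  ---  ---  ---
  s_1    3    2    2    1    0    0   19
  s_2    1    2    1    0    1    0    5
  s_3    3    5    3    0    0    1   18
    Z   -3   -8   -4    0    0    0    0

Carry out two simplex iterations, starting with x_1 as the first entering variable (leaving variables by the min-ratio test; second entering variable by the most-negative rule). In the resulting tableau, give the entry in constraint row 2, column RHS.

5/2

Ratio test on column x_1 — row 1: 19/3 = 19/3; row 2: 5/1 = 5; row 3: 18/3 = 6. Minimum is 5 at row 2 (s_2 leaves); pivot element 1.
Divide row 2 by 1; eliminate column x_1 from the other rows.
Second iteration: most negative Z-row entry is -2 in column x_2, so x_2 enters.
Ratio test on column x_2 — row 1: entry -4 ≤ 0; row 2: 5/2 = 5/2; row 3: entry -1 ≤ 0. Minimum is 5/2 at row 2 (x_1 leaves); pivot element 2.
Divide row 2 by 2; eliminate column x_2 from the other rows.
After both pivots, the entry at constraint row 2, column RHS is 5/2.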